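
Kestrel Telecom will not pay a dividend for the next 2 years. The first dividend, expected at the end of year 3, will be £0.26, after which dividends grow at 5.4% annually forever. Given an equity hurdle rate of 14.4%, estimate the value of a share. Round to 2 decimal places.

Deferred-dividend DDM. At t=2 the remaining stream is a growing perpetuity with first payment D_3 = 0.26.
V_2 = D_3/(r−g) = 0.26/(0.144−0.054) = 2.8889
P₀ = V_2/(1+r)^2 = 2.8889/(1+0.144)^2 = 2.2074

£2.21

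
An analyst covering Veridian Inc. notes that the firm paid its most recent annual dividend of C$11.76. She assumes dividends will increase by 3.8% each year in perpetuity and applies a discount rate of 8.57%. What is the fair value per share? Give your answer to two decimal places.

C$255.91

Gordon growth model: P₀ = D₁/(r − g). D₁ = 11.76 × (1 + 0.038) = 12.2069.
P₀ = 12.2069 / (0.0857 − 0.038) = 12.2069 / 0.0477 = 255.9094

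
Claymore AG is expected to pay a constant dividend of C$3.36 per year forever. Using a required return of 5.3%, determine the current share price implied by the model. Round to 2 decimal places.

Zero-growth DDM (perpetuity): P₀ = D/r = 3.36 / 0.053 = 63.3962

C$63.40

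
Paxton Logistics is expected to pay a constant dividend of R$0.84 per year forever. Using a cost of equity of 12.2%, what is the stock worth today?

R$6.89

Zero-growth DDM (perpetuity): P₀ = D/r = 0.84 / 0.122 = 6.8852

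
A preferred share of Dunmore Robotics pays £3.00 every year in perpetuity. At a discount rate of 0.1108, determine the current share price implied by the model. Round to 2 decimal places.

£27.08

Zero-growth DDM (perpetuity): P₀ = D/r = 3.00 / 0.1108 = 27.0758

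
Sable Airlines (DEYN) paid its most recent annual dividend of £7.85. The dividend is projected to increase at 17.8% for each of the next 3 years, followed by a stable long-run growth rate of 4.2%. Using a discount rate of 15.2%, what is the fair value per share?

£104.14

Two-stage DDM. Project D₁…D_3 at 0.178, terminal growth 0.042, discount at r = 0.152.
D_1 = 9.2473
D_2 = 10.8933
D_3 = 12.8323
Terminal value at t=3: TV = D_4/(r−g) = 13.3713/(0.152−0.042) = 121.5572
P₀ = 9.2473/(1+0.152)^1 + 10.8933/(1+0.152)^2 + 12.8323/(1+0.152)^3 + 121.5572/(1+0.152)^3 = 104.1394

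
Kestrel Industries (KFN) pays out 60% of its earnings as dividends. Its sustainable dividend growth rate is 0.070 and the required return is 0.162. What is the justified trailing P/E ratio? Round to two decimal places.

Justified trailing P/E = b(1+g)/(r−g) = 0.60×(1+0.07)/(0.162−0.07) = 6.9783

6.98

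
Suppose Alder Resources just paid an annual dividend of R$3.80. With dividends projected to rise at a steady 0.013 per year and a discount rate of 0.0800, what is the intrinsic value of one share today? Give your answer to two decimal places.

Gordon growth model: P₀ = D₁/(r − g). D₁ = 3.80 × (1 + 0.013) = 3.8494.
P₀ = 3.8494 / (0.08 − 0.013) = 3.8494 / 0.067 = 57.4537

R$57.45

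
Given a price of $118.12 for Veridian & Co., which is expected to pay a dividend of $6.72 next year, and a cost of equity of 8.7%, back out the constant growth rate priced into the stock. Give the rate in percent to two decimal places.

3.01%

From P₀ = D₁/(r − g), the implied growth is g = r − D₁/P₀.
g = 0.087 − 6.72/118.12 = 0.087 − 0.05689 = 0.03011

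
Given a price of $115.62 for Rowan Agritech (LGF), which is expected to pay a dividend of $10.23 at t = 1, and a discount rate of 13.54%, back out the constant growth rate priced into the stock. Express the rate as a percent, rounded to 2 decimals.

4.69%

From P₀ = D₁/(r − g), the implied growth is g = r − D₁/P₀.
g = 0.1354 − 10.23/115.62 = 0.1354 − 0.08848 = 0.04692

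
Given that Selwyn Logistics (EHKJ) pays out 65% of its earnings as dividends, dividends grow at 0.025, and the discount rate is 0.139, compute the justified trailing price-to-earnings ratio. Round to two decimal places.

5.84

Justified trailing P/E = b(1+g)/(r−g) = 0.65×(1+0.025)/(0.139−0.025) = 5.8443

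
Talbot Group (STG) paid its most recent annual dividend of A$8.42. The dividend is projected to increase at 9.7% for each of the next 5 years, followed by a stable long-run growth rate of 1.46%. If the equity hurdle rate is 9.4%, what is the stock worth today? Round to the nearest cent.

Two-stage DDM. Project D₁…D_5 at 0.097, terminal growth 0.0146, discount at r = 0.094.
D_1 = 9.2367
D_2 = 10.1327
D_3 = 11.1156
D_4 = 12.1938
D_5 = 13.3766
Terminal value at t=5: TV = D_6/(r−g) = 13.5719/(0.094−0.0146) = 170.9305
P₀ = 9.2367/(1+0.094)^1 + 10.1327/(1+0.094)^2 + 11.1156/(1+0.094)^3 + 12.1938/(1+0.094)^4 + 13.3766/(1+0.094)^5 + 170.9305/(1+0.094)^5 = 151.5246

A$151.52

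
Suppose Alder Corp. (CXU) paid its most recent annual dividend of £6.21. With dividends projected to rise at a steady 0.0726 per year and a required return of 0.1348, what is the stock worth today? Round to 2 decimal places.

Gordon growth model: P₀ = D₁/(r − g). D₁ = 6.21 × (1 + 0.0726) = 6.6608.
P₀ = 6.6608 / (0.1348 − 0.0726) = 6.6608 / 0.0622 = 107.0876

£107.09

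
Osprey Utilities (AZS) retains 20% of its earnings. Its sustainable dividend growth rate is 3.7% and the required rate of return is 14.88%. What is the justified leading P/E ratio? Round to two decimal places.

Payout ratio b = 1 − 0.20 = 0.80.
Justified leading P/E = b/(r−g) = 0.80/(0.1488−0.037) = 7.1556

7.16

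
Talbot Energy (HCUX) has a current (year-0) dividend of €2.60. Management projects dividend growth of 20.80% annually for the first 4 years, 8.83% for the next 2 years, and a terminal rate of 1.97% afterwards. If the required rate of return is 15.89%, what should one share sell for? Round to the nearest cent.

€36.97

Three-stage DDM. Project D₁…D_6; terminal Gordon value at t=6 with g = 0.0197; discount at r = 0.1589.
D_1 = 3.1408
D_2 = 3.7941
D_3 = 4.5833
D_4 = 5.5366
D_5 = 6.0255
D_6 = 6.5575
TV_6 = 6.6867/(0.1589−0.0197) = 48.0365
P₀ = Σ Dₜ/(1+r)ᵗ + TV_6/(1+r)^6 = 36.9673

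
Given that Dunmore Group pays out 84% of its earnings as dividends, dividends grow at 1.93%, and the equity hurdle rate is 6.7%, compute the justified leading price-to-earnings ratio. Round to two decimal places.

Justified leading P/E = b/(r−g) = 0.84/(0.067−0.0193) = 17.6101

17.61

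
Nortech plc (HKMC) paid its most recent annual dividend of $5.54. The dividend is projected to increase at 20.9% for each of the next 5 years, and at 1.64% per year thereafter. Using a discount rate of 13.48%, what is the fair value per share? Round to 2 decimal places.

$98.91

Two-stage DDM. Project D₁…D_5 at 0.209, terminal growth 0.0164, discount at r = 0.1348.
D_1 = 6.6979
D_2 = 8.0977
D_3 = 9.7901
D_4 = 11.8363
D_5 = 14.3101
Terminal value at t=5: TV = D_6/(r−g) = 14.5447/(0.1348−0.0164) = 122.8441
P₀ = 6.6979/(1+0.1348)^1 + 8.0977/(1+0.1348)^2 + 9.7901/(1+0.1348)^3 + 11.8363/(1+0.1348)^4 + 14.3101/(1+0.1348)^5 + 122.8441/(1+0.1348)^5 = 98.9077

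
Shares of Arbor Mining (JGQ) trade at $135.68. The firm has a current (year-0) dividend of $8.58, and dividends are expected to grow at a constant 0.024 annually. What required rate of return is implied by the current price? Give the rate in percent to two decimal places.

8.88%

Rearranging the constant-growth DDM: r = D₁/P₀ + g.
D₁ = 8.58 × (1 + 0.024) = 8.7859.
r = 8.7859 / 135.68 + 0.024 = 0.06475 + 0.024 = 0.08875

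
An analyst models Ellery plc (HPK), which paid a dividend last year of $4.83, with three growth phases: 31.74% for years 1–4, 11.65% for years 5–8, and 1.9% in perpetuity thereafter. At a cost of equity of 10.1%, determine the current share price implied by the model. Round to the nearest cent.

$202.00

Three-stage DDM. Project D₁…D_8; terminal Gordon value at t=8 with g = 0.019; discount at r = 0.101.
D_1 = 6.3630
D_2 = 8.3827
D_3 = 11.0433
D_4 = 14.5485
D_5 = 16.2434
D_6 = 18.1357
D_7 = 20.2486
D_8 = 22.6075
TV_8 = 23.0370/(0.101−0.019) = 280.9396
P₀ = Σ Dₜ/(1+r)ᵗ + TV_8/(1+r)^8 = 201.9975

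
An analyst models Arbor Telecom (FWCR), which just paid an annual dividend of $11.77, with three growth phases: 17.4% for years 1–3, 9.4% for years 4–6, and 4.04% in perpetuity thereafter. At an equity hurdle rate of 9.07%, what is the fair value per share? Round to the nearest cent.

Three-stage DDM. Project D₁…D_6; terminal Gordon value at t=6 with g = 0.0404; discount at r = 0.0907.
D_1 = 13.8180
D_2 = 16.2223
D_3 = 19.0450
D_4 = 20.8352
D_5 = 22.7937
D_6 = 24.9363
TV_6 = 25.9438/(0.0907−0.0404) = 515.7807
P₀ = Σ Dₜ/(1+r)ᵗ + TV_6/(1+r)^6 = 391.6449

$391.64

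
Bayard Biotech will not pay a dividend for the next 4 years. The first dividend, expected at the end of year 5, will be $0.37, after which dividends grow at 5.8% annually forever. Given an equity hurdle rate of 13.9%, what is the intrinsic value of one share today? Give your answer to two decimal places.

$2.71

Deferred-dividend DDM. At t=4 the remaining stream is a growing perpetuity with first payment D_5 = 0.37.
V_4 = D_5/(r−g) = 0.37/(0.139−0.058) = 4.5679
P₀ = V_4/(1+r)^4 = 4.5679/(1+0.139)^4 = 2.7141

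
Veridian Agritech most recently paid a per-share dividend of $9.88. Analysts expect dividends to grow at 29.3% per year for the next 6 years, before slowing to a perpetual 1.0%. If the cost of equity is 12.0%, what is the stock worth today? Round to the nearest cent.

Two-stage DDM. Project D₁…D_6 at 0.293, terminal growth 0.01, discount at r = 0.12.
D_1 = 12.7748
D_2 = 16.5179
D_3 = 21.3576
D_4 = 27.6154
D_5 = 35.7067
D_6 = 46.1687
Terminal value at t=6: TV = D_7/(r−g) = 46.6304/(0.12−0.01) = 423.9130
P₀ = 12.7748/(1+0.12)^1 + 16.5179/(1+0.12)^2 + 21.3576/(1+0.12)^3 + 27.6154/(1+0.12)^4 + 35.7067/(1+0.12)^5 + 46.1687/(1+0.12)^6 + 423.9130/(1+0.12)^6 = 315.7450

$315.75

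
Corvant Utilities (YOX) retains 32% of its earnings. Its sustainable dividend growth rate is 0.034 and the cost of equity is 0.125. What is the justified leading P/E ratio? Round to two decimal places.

Payout ratio b = 1 − 0.32 = 0.68.
Justified leading P/E = b/(r−g) = 0.68/(0.125−0.034) = 7.4725

7.47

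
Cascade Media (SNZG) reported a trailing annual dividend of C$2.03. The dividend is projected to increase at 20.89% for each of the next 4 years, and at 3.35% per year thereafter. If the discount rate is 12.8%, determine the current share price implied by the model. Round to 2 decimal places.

C$38.97

Two-stage DDM. Project D₁…D_4 at 0.2089, terminal growth 0.0335, discount at r = 0.128.
D_1 = 2.4541
D_2 = 2.9667
D_3 = 3.5865
D_4 = 4.3357
Terminal value at t=4: TV = D_5/(r−g) = 4.4809/(0.128−0.0335) = 47.4172
P₀ = 2.4541/(1+0.128)^1 + 2.9667/(1+0.128)^2 + 3.5865/(1+0.128)^3 + 4.3357/(1+0.128)^4 + 47.4172/(1+0.128)^4 = 38.9728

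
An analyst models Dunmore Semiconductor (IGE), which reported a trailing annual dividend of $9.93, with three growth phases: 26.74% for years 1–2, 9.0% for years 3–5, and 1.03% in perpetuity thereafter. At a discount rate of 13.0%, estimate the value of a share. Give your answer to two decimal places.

Three-stage DDM. Project D₁…D_5; terminal Gordon value at t=5 with g = 0.0103; discount at r = 0.13.
D_1 = 12.5853
D_2 = 15.9506
D_3 = 17.3861
D_4 = 18.9509
D_5 = 20.6565
TV_5 = 20.8692/(0.13−0.0103) = 174.3461
P₀ = Σ Dₜ/(1+r)ᵗ + TV_5/(1+r)^5 = 153.1411

$153.14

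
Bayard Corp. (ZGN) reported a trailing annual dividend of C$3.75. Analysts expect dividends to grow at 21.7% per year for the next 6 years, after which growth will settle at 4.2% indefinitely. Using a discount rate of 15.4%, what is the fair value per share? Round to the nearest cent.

C$75.21

Two-stage DDM. Project D₁…D_6 at 0.217, terminal growth 0.042, discount at r = 0.154.
D_1 = 4.5638
D_2 = 5.5541
D_3 = 6.7593
D_4 = 8.2261
D_5 = 10.0112
D_6 = 12.1836
Terminal value at t=6: TV = D_7/(r−g) = 12.6953/(0.154−0.042) = 113.3508
P₀ = 4.5638/(1+0.154)^1 + 5.5541/(1+0.154)^2 + 6.7593/(1+0.154)^3 + 8.2261/(1+0.154)^4 + 10.0112/(1+0.154)^5 + 12.1836/(1+0.154)^6 + 113.3508/(1+0.154)^6 = 75.2067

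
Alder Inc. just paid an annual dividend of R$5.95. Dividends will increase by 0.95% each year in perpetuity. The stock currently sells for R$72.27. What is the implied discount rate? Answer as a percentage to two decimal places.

Rearranging the constant-growth DDM: r = D₁/P₀ + g.
D₁ = 5.95 × (1 + 0.0095) = 6.0065.
r = 6.0065 / 72.27 + 0.0095 = 0.08311 + 0.0095 = 0.09261

9.26%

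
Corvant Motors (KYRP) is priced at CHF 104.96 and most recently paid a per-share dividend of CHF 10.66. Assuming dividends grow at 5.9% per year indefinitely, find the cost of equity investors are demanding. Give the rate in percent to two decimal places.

16.66%

Rearranging the constant-growth DDM: r = D₁/P₀ + g.
D₁ = 10.66 × (1 + 0.059) = 11.2889.
r = 11.2889 / 104.96 + 0.059 = 0.10755 + 0.059 = 0.16655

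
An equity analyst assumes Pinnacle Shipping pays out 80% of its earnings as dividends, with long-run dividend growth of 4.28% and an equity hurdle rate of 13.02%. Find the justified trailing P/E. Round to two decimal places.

9.55

Justified trailing P/E = b(1+g)/(r−g) = 0.80×(1+0.0428)/(0.1302−0.0428) = 9.5451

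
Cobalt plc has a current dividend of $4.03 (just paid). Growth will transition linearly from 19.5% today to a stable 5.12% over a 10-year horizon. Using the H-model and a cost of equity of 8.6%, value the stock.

$205.00

H-model: P₀ = D₀[(1+g_L) + H(g_S−g_L)]/(r−g_L), with H = 10/2 = 5.
P₀ = 4.03 × [(1+0.0512) + 5×(0.195−0.0512)] / (0.086−0.0512)
   = 4.03 × 1.7702 / 0.0348 = 204.9973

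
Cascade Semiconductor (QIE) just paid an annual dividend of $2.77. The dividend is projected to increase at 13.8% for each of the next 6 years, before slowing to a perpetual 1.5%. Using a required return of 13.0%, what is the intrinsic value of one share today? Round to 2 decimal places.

Two-stage DDM. Project D₁…D_6 at 0.138, terminal growth 0.015, discount at r = 0.13.
D_1 = 3.1523
D_2 = 3.5873
D_3 = 4.0823
D_4 = 4.6457
D_5 = 5.2868
D_6 = 6.0164
Terminal value at t=6: TV = D_7/(r−g) = 6.1066/(0.13−0.015) = 53.1009
P₀ = 3.1523/(1+0.13)^1 + 3.5873/(1+0.13)^2 + 4.0823/(1+0.13)^3 + 4.6457/(1+0.13)^4 + 5.2868/(1+0.13)^5 + 6.0164/(1+0.13)^6 + 53.1009/(1+0.13)^6 = 42.5420

$42.54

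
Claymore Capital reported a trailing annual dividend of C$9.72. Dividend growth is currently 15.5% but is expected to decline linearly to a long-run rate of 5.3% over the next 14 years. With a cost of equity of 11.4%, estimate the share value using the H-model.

C$281.56

H-model: P₀ = D₀[(1+g_L) + H(g_S−g_L)]/(r−g_L), with H = 14/2 = 7.
P₀ = 9.72 × [(1+0.053) + 7×(0.155−0.053)] / (0.114−0.053)
   = 9.72 × 1.7670 / 0.061 = 281.5613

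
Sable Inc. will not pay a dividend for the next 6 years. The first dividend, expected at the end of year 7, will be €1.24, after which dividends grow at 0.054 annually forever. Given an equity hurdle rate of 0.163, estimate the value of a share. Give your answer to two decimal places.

Deferred-dividend DDM. At t=6 the remaining stream is a growing perpetuity with first payment D_7 = 1.24.
V_6 = D_7/(r−g) = 1.24/(0.163−0.054) = 11.3761
P₀ = V_6/(1+r)^6 = 11.3761/(1+0.163)^6 = 4.5974

€4.60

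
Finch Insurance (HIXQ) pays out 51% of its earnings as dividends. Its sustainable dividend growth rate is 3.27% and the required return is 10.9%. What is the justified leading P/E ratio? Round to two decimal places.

6.68

Justified leading P/E = b/(r−g) = 0.51/(0.109−0.0327) = 6.6841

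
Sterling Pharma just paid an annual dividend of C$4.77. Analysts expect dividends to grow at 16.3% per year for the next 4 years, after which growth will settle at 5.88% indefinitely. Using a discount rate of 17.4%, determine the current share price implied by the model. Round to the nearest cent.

Two-stage DDM. Project D₁…D_4 at 0.163, terminal growth 0.0588, discount at r = 0.174.
D_1 = 5.5475
D_2 = 6.4518
D_3 = 7.5034
D_4 = 8.7264
Terminal value at t=4: TV = D_5/(r−g) = 9.2396/(0.174−0.0588) = 80.2045
P₀ = 5.5475/(1+0.174)^1 + 6.4518/(1+0.174)^2 + 7.5034/(1+0.174)^3 + 8.7264/(1+0.174)^4 + 80.2045/(1+0.174)^4 = 60.8580

C$60.86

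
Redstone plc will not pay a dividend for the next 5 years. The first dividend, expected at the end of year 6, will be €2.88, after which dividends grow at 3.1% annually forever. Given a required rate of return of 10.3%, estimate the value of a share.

Deferred-dividend DDM. At t=5 the remaining stream is a growing perpetuity with first payment D_6 = 2.88.
V_5 = D_6/(r−g) = 2.88/(0.103−0.031) = 40.0000
P₀ = V_5/(1+r)^5 = 40.0000/(1+0.103)^5 = 24.5009

€24.50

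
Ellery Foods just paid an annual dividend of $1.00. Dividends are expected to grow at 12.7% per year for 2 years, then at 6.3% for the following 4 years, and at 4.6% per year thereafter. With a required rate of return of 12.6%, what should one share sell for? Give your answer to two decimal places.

Three-stage DDM. Project D₁…D_6; terminal Gordon value at t=6 with g = 0.046; discount at r = 0.126.
D_1 = 1.1270
D_2 = 1.2701
D_3 = 1.3501
D_4 = 1.4352
D_5 = 1.5256
D_6 = 1.6217
TV_6 = 1.6963/(0.126−0.046) = 21.2042
P₀ = Σ Dₜ/(1+r)ᵗ + TV_6/(1+r)^6 = 15.8836

$15.88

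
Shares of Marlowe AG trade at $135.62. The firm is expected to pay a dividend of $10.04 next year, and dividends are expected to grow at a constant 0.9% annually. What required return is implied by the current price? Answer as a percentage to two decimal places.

Rearranging the constant-growth DDM: r = D₁/P₀ + g.
r = 10.0400 / 135.62 + 0.009 = 0.07403 + 0.009 = 0.08303

8.30%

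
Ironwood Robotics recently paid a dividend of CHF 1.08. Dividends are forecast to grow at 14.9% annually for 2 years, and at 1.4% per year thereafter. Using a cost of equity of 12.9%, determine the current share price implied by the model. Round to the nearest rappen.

Two-stage DDM. Project D₁…D_2 at 0.149, terminal growth 0.014, discount at r = 0.129.
D_1 = 1.2409
D_2 = 1.4258
Terminal value at t=2: TV = D_3/(r−g) = 1.4458/(0.129−0.014) = 12.5720
P₀ = 1.2409/(1+0.129)^1 + 1.4258/(1+0.129)^2 + 12.5720/(1+0.129)^2 = 12.0809

CHF 12.08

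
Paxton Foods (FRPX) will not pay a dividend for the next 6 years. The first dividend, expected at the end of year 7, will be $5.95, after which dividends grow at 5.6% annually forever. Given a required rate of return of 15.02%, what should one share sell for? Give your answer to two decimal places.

Deferred-dividend DDM. At t=6 the remaining stream is a growing perpetuity with first payment D_7 = 5.95.
V_6 = D_7/(r−g) = 5.95/(0.1502−0.056) = 63.1635
P₀ = V_6/(1+r)^6 = 63.1635/(1+0.1502)^6 = 27.2788

$27.28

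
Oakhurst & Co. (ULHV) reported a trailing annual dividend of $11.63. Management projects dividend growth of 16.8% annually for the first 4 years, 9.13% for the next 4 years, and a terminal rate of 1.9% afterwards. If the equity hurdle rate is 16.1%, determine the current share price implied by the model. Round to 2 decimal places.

Three-stage DDM. Project D₁…D_8; terminal Gordon value at t=8 with g = 0.019; discount at r = 0.161.
D_1 = 13.5838
D_2 = 15.8659
D_3 = 18.5314
D_4 = 21.6447
D_5 = 23.6208
D_6 = 25.7774
D_7 = 28.1309
D_8 = 30.6992
TV_8 = 31.2825/(0.161−0.019) = 220.2995
P₀ = Σ Dₜ/(1+r)ᵗ + TV_8/(1+r)^8 = 154.8776

$154.88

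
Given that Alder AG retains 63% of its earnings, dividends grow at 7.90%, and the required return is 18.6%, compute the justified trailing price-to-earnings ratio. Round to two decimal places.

3.73

Payout ratio b = 1 − 0.63 = 0.37.
Justified trailing P/E = b(1+g)/(r−g) = 0.37×(1+0.079)/(0.186−0.079) = 3.7311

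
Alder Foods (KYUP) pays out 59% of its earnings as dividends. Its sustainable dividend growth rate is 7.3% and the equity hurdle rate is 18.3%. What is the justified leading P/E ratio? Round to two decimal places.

5.36

Justified leading P/E = b/(r−g) = 0.59/(0.183−0.073) = 5.3636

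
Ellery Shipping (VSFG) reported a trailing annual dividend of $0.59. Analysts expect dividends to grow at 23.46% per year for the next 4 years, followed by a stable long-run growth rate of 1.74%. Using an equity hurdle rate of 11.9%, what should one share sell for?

$11.79

Two-stage DDM. Project D₁…D_4 at 0.2346, terminal growth 0.0174, discount at r = 0.119.
D_1 = 0.7284
D_2 = 0.8993
D_3 = 1.1103
D_4 = 1.3707
Terminal value at t=4: TV = D_5/(r−g) = 1.3946/(0.119−0.0174) = 13.7264
P₀ = 0.7284/(1+0.119)^1 + 0.8993/(1+0.119)^2 + 1.1103/(1+0.119)^3 + 1.3707/(1+0.119)^4 + 13.7264/(1+0.119)^4 = 11.7904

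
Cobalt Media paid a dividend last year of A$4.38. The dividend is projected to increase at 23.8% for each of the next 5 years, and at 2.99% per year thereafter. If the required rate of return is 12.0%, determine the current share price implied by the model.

Two-stage DDM. Project D₁…D_5 at 0.238, terminal growth 0.0299, discount at r = 0.12.
D_1 = 5.4224
D_2 = 6.7130
D_3 = 8.3107
D_4 = 10.2886
D_5 = 12.7373
Terminal value at t=5: TV = D_6/(r−g) = 13.1181/(0.12−0.0299) = 145.5954
P₀ = 5.4224/(1+0.12)^1 + 6.7130/(1+0.12)^2 + 8.3107/(1+0.12)^3 + 10.2886/(1+0.12)^4 + 12.7373/(1+0.12)^5 + 145.5954/(1+0.12)^5 = 112.4892

A$112.49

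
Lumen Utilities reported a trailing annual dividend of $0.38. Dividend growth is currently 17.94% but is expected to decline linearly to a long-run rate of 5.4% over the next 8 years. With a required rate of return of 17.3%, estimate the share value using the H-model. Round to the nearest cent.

H-model: P₀ = D₀[(1+g_L) + H(g_S−g_L)]/(r−g_L), with H = 8/2 = 4.
P₀ = 0.38 × [(1+0.054) + 4×(0.1794−0.054)] / (0.173−0.054)
   = 0.38 × 1.5556 / 0.119 = 4.9675

$4.97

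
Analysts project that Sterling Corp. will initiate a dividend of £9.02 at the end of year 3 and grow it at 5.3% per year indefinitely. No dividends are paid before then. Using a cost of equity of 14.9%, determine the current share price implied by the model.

£71.17

Deferred-dividend DDM. At t=2 the remaining stream is a growing perpetuity with first payment D_3 = 9.02.
V_2 = D_3/(r−g) = 9.02/(0.149−0.053) = 93.9583
P₀ = V_2/(1+r)^2 = 93.9583/(1+0.149)^2 = 71.1697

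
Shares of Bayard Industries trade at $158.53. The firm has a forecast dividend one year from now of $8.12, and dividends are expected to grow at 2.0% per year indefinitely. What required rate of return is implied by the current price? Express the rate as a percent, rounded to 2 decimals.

Rearranging the constant-growth DDM: r = D₁/P₀ + g.
r = 8.1200 / 158.53 + 0.02 = 0.05122 + 0.02 = 0.07122

7.12%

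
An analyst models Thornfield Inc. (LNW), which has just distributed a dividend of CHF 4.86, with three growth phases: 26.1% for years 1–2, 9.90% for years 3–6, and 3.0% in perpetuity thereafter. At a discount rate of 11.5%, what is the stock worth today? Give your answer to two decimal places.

Three-stage DDM. Project D₁…D_6; terminal Gordon value at t=6 with g = 0.03; discount at r = 0.115.
D_1 = 6.1285
D_2 = 7.7280
D_3 = 8.4931
D_4 = 9.3339
D_5 = 10.2579
D_6 = 11.2735
TV_6 = 11.6117/(0.115−0.03) = 136.6078
P₀ = Σ Dₜ/(1+r)ᵗ + TV_6/(1+r)^6 = 106.7904

CHF 106.79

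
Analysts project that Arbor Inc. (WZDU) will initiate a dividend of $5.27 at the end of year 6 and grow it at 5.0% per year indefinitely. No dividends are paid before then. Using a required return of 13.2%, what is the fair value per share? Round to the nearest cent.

Deferred-dividend DDM. At t=5 the remaining stream is a growing perpetuity with first payment D_6 = 5.27.
V_5 = D_6/(r−g) = 5.27/(0.132−0.05) = 64.2683
P₀ = V_5/(1+r)^5 = 64.2683/(1+0.132)^5 = 34.5752

$34.58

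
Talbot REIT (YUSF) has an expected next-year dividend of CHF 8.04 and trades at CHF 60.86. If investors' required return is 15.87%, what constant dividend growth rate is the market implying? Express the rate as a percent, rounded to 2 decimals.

From P₀ = D₁/(r − g), the implied growth is g = r − D₁/P₀.
g = 0.1587 − 8.04/60.86 = 0.1587 − 0.13211 = 0.02659

2.66%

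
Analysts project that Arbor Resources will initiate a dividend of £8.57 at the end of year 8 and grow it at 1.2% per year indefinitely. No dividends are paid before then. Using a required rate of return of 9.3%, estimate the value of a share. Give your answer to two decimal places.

£56.77

Deferred-dividend DDM. At t=7 the remaining stream is a growing perpetuity with first payment D_8 = 8.57.
V_7 = D_8/(r−g) = 8.57/(0.093−0.012) = 105.8025
P₀ = V_7/(1+r)^7 = 105.8025/(1+0.093)^7 = 56.7747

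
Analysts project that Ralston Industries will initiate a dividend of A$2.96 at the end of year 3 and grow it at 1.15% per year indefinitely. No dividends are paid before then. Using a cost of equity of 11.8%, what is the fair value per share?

A$22.24

Deferred-dividend DDM. At t=2 the remaining stream is a growing perpetuity with first payment D_3 = 2.96.
V_2 = D_3/(r−g) = 2.96/(0.118−0.0115) = 27.7934
P₀ = V_2/(1+r)^2 = 27.7934/(1+0.118)^2 = 22.2361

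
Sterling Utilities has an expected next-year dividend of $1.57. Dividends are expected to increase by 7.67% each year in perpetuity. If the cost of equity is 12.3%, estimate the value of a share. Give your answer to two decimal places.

$33.91

Gordon growth model: P₀ = D₁/(r − g), with D₁ = 1.57 given directly.
P₀ = 1.5700 / (0.123 − 0.0767) = 1.5700 / 0.0463 = 33.9093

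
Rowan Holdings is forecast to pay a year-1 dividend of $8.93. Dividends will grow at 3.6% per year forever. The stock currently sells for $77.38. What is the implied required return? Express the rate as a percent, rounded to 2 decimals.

15.14%

Rearranging the constant-growth DDM: r = D₁/P₀ + g.
r = 8.9300 / 77.38 + 0.036 = 0.11540 + 0.036 = 0.15140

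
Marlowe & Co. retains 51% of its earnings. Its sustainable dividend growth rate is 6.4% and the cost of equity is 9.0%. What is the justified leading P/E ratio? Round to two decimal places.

Payout ratio b = 1 − 0.51 = 0.49.
Justified leading P/E = b/(r−g) = 0.49/(0.09−0.064) = 18.8462

18.85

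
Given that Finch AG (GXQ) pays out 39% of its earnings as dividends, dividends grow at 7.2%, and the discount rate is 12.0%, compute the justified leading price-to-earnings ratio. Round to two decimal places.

Justified leading P/E = b/(r−g) = 0.39/(0.12−0.072) = 8.1250

8.13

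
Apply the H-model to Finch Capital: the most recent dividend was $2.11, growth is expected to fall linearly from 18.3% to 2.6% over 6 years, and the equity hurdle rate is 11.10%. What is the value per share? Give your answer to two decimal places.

H-model: P₀ = D₀[(1+g_L) + H(g_S−g_L)]/(r−g_L), with H = 6/2 = 3.
P₀ = 2.11 × [(1+0.026) + 3×(0.183−0.026)] / (0.111−0.026)
   = 2.11 × 1.4970 / 0.085 = 37.1608

$37.16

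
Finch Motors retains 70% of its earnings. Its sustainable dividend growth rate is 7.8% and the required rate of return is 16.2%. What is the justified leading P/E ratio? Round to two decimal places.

3.57

Payout ratio b = 1 − 0.70 = 0.30.
Justified leading P/E = b/(r−g) = 0.30/(0.162−0.078) = 3.5714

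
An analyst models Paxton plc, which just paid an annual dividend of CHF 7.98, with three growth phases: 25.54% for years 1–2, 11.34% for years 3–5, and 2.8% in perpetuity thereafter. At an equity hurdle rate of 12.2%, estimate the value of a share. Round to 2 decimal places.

Three-stage DDM. Project D₁…D_5; terminal Gordon value at t=5 with g = 0.028; discount at r = 0.122.
D_1 = 10.0181
D_2 = 12.5767
D_3 = 14.0029
D_4 = 15.5908
D_5 = 17.3588
TV_5 = 17.8449/(0.122−0.028) = 189.8393
P₀ = Σ Dₜ/(1+r)ᵗ + TV_5/(1+r)^5 = 155.1964

CHF 155.20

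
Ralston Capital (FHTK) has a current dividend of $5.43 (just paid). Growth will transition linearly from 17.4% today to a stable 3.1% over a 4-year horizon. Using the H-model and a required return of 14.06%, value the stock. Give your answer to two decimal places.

H-model: P₀ = D₀[(1+g_L) + H(g_S−g_L)]/(r−g_L), with H = 4/2 = 2.
P₀ = 5.43 × [(1+0.031) + 2×(0.174−0.031)] / (0.1406−0.031)
   = 5.43 × 1.3170 / 0.1096 = 65.2492

$65.25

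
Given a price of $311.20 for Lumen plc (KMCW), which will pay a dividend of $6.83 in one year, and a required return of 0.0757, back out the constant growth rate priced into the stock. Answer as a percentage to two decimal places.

5.38%

From P₀ = D₁/(r − g), the implied growth is g = r − D₁/P₀.
g = 0.0757 − 6.83/311.20 = 0.0757 − 0.02195 = 0.05375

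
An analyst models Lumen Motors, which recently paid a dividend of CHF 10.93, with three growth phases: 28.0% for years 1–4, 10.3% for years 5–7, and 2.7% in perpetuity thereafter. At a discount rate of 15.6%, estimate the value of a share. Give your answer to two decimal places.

Three-stage DDM. Project D₁…D_7; terminal Gordon value at t=7 with g = 0.027; discount at r = 0.156.
D_1 = 13.9904
D_2 = 17.9077
D_3 = 22.9219
D_4 = 29.3400
D_5 = 32.3620
D_6 = 35.6953
D_7 = 39.3719
TV_7 = 40.4350/(0.156−0.027) = 313.4493
P₀ = Σ Dₜ/(1+r)ᵗ + TV_7/(1+r)^7 = 215.2987

CHF 215.30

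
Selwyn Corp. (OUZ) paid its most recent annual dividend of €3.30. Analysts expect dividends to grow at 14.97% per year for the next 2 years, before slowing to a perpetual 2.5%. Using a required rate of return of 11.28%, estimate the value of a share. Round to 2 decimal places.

€48.05

Two-stage DDM. Project D₁…D_2 at 0.1497, terminal growth 0.025, discount at r = 0.1128.
D_1 = 3.7940
D_2 = 4.3620
Terminal value at t=2: TV = D_3/(r−g) = 4.4710/(0.1128−0.025) = 50.9228
P₀ = 3.7940/(1+0.1128)^1 + 4.3620/(1+0.1128)^2 + 50.9228/(1+0.1128)^2 = 48.0543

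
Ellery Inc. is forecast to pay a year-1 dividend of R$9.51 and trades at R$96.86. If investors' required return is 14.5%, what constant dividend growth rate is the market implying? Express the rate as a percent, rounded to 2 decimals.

4.68%

From P₀ = D₁/(r − g), the implied growth is g = r − D₁/P₀.
g = 0.145 − 9.51/96.86 = 0.145 − 0.09818 = 0.04682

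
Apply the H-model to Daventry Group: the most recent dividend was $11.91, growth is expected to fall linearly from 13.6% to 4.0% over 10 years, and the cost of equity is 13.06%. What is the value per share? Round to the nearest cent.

$199.81

H-model: P₀ = D₀[(1+g_L) + H(g_S−g_L)]/(r−g_L), with H = 10/2 = 5.
P₀ = 11.91 × [(1+0.04) + 5×(0.136−0.04)] / (0.1306−0.04)
   = 11.91 × 1.5200 / 0.0906 = 199.8146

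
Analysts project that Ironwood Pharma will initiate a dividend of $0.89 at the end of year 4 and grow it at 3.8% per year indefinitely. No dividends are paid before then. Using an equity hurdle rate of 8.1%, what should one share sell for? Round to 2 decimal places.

Deferred-dividend DDM. At t=3 the remaining stream is a growing perpetuity with first payment D_4 = 0.89.
V_3 = D_4/(r−g) = 0.89/(0.081−0.038) = 20.6977
P₀ = V_3/(1+r)^3 = 20.6977/(1+0.081)^3 = 16.3849

$16.38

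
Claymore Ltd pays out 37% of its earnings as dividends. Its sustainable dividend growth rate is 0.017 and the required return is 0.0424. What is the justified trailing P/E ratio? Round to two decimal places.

Justified trailing P/E = b(1+g)/(r−g) = 0.37×(1+0.017)/(0.0424−0.017) = 14.8146

14.81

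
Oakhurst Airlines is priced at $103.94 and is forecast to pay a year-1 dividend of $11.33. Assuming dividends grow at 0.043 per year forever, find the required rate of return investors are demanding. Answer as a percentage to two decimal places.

Rearranging the constant-growth DDM: r = D₁/P₀ + g.
r = 11.3300 / 103.94 + 0.043 = 0.10901 + 0.043 = 0.15201

15.20%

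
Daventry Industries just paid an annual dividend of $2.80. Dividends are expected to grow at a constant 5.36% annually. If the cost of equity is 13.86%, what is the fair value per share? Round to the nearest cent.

Gordon growth model: P₀ = D₁/(r − g). D₁ = 2.80 × (1 + 0.0536) = 2.9501.
P₀ = 2.9501 / (0.1386 − 0.0536) = 2.9501 / 0.085 = 34.7068

$34.71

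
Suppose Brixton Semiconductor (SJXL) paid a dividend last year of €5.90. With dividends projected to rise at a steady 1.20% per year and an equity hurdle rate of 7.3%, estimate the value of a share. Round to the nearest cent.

Gordon growth model: P₀ = D₁/(r − g). D₁ = 5.90 × (1 + 0.012) = 5.9708.
P₀ = 5.9708 / (0.073 − 0.012) = 5.9708 / 0.061 = 97.8820

€97.88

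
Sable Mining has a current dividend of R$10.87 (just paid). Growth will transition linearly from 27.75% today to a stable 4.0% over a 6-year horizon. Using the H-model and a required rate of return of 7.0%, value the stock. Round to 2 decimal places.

R$634.99

H-model: P₀ = D₀[(1+g_L) + H(g_S−g_L)]/(r−g_L), with H = 6/2 = 3.
P₀ = 10.87 × [(1+0.04) + 3×(0.2775−0.04)] / (0.07−0.04)
   = 10.87 × 1.7525 / 0.03 = 634.9892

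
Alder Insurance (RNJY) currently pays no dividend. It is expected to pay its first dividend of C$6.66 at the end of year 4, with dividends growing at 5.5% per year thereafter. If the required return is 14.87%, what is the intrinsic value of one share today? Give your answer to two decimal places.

C$46.89

Deferred-dividend DDM. At t=3 the remaining stream is a growing perpetuity with first payment D_4 = 6.66.
V_3 = D_4/(r−g) = 6.66/(0.1487−0.055) = 71.0779
P₀ = V_3/(1+r)^3 = 71.0779/(1+0.1487)^3 = 46.8937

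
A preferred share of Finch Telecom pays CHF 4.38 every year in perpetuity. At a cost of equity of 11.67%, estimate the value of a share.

Zero-growth DDM (perpetuity): P₀ = D/r = 4.38 / 0.1167 = 37.5321

CHF 37.53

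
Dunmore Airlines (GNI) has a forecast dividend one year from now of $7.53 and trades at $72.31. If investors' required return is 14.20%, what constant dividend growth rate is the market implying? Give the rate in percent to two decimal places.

From P₀ = D₁/(r − g), the implied growth is g = r − D₁/P₀.
g = 0.142 − 7.53/72.31 = 0.142 − 0.10413 = 0.03787

3.79%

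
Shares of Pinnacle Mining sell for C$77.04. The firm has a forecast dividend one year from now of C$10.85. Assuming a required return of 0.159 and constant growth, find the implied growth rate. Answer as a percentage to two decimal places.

1.82%

From P₀ = D₁/(r − g), the implied growth is g = r − D₁/P₀.
g = 0.159 − 10.85/77.04 = 0.159 − 0.14084 = 0.01816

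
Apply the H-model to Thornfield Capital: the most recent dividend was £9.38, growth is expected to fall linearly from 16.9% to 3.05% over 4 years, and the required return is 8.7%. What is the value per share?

H-model: P₀ = D₀[(1+g_L) + H(g_S−g_L)]/(r−g_L), with H = 4/2 = 2.
P₀ = 9.38 × [(1+0.0305) + 2×(0.169−0.0305)] / (0.087−0.0305)
   = 9.38 × 1.3075 / 0.0565 = 217.0681

£217.07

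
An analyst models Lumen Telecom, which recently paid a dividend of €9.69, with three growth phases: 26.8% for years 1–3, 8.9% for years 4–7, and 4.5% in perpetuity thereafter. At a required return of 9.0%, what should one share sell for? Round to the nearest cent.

Three-stage DDM. Project D₁…D_7; terminal Gordon value at t=7 with g = 0.045; discount at r = 0.09.
D_1 = 12.2869
D_2 = 15.5798
D_3 = 19.7552
D_4 = 21.5134
D_5 = 23.4281
D_6 = 25.5132
D_7 = 27.7839
TV_7 = 29.0342/(0.09−0.045) = 645.2037
P₀ = Σ Dₜ/(1+r)ᵗ + TV_7/(1+r)^7 = 453.4675

€453.47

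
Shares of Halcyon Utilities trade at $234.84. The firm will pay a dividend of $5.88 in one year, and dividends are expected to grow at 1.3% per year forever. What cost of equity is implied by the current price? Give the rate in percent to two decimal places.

3.80%

Rearranging the constant-growth DDM: r = D₁/P₀ + g.
r = 5.8800 / 234.84 + 0.013 = 0.02504 + 0.013 = 0.03804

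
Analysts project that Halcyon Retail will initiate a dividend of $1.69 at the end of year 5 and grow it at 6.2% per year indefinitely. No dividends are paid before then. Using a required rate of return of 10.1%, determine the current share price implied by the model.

$29.49

Deferred-dividend DDM. At t=4 the remaining stream is a growing perpetuity with first payment D_5 = 1.69.
V_4 = D_5/(r−g) = 1.69/(0.101−0.062) = 43.3333
P₀ = V_4/(1+r)^4 = 43.3333/(1+0.101)^4 = 29.4899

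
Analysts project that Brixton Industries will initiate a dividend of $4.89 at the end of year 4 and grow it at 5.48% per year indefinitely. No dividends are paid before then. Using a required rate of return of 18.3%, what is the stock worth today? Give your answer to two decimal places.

$23.04

Deferred-dividend DDM. At t=3 the remaining stream is a growing perpetuity with first payment D_4 = 4.89.
V_3 = D_4/(r−g) = 4.89/(0.183−0.0548) = 38.1435
P₀ = V_3/(1+r)^3 = 38.1435/(1+0.183)^3 = 23.0392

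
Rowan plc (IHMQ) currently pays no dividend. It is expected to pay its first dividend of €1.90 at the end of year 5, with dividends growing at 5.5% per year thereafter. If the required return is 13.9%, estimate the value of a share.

€13.44

Deferred-dividend DDM. At t=4 the remaining stream is a growing perpetuity with first payment D_5 = 1.90.
V_4 = D_5/(r−g) = 1.90/(0.139−0.055) = 22.6190
P₀ = V_4/(1+r)^4 = 22.6190/(1+0.139)^4 = 13.4394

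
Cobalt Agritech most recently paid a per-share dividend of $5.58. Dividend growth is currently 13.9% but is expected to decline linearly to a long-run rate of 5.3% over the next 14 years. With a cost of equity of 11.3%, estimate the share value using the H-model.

H-model: P₀ = D₀[(1+g_L) + H(g_S−g_L)]/(r−g_L), with H = 14/2 = 7.
P₀ = 5.58 × [(1+0.053) + 7×(0.139−0.053)] / (0.113−0.053)
   = 5.58 × 1.6550 / 0.06 = 153.9150

$153.91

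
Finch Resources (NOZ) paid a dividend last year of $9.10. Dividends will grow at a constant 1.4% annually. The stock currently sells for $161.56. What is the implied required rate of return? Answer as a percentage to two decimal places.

Rearranging the constant-growth DDM: r = D₁/P₀ + g.
D₁ = 9.10 × (1 + 0.014) = 9.2274.
r = 9.2274 / 161.56 + 0.014 = 0.05711 + 0.014 = 0.07111

7.11%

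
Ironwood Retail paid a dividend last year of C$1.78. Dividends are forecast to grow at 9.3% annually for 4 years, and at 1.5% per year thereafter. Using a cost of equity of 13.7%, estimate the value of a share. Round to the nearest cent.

C$19.10

Two-stage DDM. Project D₁…D_4 at 0.093, terminal growth 0.015, discount at r = 0.137.
D_1 = 1.9455
D_2 = 2.1265
D_3 = 2.3242
D_4 = 2.5404
Terminal value at t=4: TV = D_5/(r−g) = 2.5785/(0.137−0.015) = 21.1352
P₀ = 1.9455/(1+0.137)^1 + 2.1265/(1+0.137)^2 + 2.3242/(1+0.137)^3 + 2.5404/(1+0.137)^4 + 21.1352/(1+0.137)^4 = 19.1037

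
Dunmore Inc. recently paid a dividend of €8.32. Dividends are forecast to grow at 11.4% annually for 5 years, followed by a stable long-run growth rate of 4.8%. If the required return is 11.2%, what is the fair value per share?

€179.29

Two-stage DDM. Project D₁…D_5 at 0.114, terminal growth 0.048, discount at r = 0.112.
D_1 = 9.2685
D_2 = 10.3251
D_3 = 11.5021
D_4 = 12.8134
D_5 = 14.2741
Terminal value at t=5: TV = D_6/(r−g) = 14.9593/(0.112−0.048) = 233.7387
P₀ = 9.2685/(1+0.112)^1 + 10.3251/(1+0.112)^2 + 11.5021/(1+0.112)^3 + 12.8134/(1+0.112)^4 + 14.2741/(1+0.112)^5 + 233.7387/(1+0.112)^5 = 179.2946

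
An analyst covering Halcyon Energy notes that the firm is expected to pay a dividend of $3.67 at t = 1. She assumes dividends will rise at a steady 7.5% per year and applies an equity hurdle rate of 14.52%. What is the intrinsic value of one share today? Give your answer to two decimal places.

$52.28

Gordon growth model: P₀ = D₁/(r − g), with D₁ = 3.67 given directly.
P₀ = 3.6700 / (0.1452 − 0.075) = 3.6700 / 0.0702 = 52.2792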